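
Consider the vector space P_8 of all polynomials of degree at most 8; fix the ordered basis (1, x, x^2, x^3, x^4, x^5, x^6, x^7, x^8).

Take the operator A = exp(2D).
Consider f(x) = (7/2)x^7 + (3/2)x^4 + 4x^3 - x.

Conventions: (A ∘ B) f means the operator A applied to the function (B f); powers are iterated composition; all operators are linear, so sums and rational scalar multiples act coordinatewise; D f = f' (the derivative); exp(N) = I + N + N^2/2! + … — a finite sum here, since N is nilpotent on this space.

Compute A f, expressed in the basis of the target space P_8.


g(x) = (7/2)x^7 + 49x^6 + 294x^5 + (1963/2)x^4 + 1976x^3 + 2412x^2 + 1663x + 502

order-1 term: 49x^6 + 12x^3 + 24x^2 - 2
order-2 term: 294x^5 + 36x^2 + 48x
order-3 term: 980x^4 + 48x + 32
order-4 term: 1960x^3 + 24
order-5 term: 2352x^2
order-6 term: 1568x
order-7 term: 448
the series for exp(2D) f terminates at order 7
exp(2D) f = (7/2)x^7 + 49x^6 + 294x^5 + (1963/2)x^4 + 1976x^3 + 2412x^2 + 1663x + 502


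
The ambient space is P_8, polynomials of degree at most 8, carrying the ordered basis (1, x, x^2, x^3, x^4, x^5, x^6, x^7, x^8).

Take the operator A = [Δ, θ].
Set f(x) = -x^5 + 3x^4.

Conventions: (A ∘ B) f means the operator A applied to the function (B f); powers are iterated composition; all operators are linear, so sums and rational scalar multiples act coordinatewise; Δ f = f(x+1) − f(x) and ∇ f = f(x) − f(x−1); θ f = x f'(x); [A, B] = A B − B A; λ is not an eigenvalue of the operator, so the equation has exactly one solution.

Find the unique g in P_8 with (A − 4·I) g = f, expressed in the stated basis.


write g with unknown coordinates in the stated basis and equate coefficients in (A − 4·I) g = f
solving from the highest basis element down gives g = (1/4)x^5 - (7/16)x^4 + (13/16)x^3 + (75/64)x^2 + (223/128)x + 771/512
check: A g = (5/4)x^4 + (13/4)x^3 + (75/16)x^2 + (223/32)x + 771/128
so A g − 4·g = -x^5 + 3x^4 = f ✓

the result is g(x) = (1/4)x^5 - (7/16)x^4 + (13/16)x^3 + (75/64)x^2 + (223/128)x + 771/512


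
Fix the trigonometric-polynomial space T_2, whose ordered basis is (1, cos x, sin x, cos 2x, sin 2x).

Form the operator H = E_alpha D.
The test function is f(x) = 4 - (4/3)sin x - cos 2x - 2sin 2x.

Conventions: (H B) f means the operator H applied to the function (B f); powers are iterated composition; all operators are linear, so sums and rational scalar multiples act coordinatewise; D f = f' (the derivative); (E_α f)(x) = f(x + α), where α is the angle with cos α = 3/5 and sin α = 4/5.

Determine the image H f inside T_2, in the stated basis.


D f = -(4/3)cos x - 4cos 2x + 2sin 2x
E_alpha D f = -(4/5)cos x + (16/15)sin x + (76/25)cos 2x + (82/25)sin 2x

the image equals g(x) = -(4/5)cos x + (16/15)sin x + (76/25)cos 2x + (82/25)sin 2x


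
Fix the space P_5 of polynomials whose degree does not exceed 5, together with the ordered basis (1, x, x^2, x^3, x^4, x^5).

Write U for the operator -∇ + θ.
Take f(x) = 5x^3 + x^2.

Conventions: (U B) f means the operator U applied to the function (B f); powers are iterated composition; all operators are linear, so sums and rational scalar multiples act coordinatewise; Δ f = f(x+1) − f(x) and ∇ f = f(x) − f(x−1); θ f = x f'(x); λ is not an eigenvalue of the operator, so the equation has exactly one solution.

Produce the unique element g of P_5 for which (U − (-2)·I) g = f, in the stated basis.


write g with unknown coordinates in the stated basis and equate coefficients in (U − (-2)·I) g = f
solving from the highest basis element down gives g = x^3 + x^2 - (1/3)x - 1/6
check: U g = 3x^3 - x^2 + (2/3)x + 1/3
so U g − (-2)·g = 5x^3 + x^2 = f ✓

g(x) = x^3 + x^2 - (1/3)x - 1/6


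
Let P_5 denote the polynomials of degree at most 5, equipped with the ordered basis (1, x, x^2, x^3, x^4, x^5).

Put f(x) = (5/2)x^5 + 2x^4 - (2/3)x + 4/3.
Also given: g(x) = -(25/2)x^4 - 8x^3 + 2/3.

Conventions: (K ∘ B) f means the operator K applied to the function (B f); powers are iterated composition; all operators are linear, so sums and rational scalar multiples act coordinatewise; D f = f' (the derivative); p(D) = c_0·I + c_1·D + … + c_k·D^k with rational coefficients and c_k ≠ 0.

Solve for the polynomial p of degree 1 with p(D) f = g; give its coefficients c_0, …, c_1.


c_0 = 0, c_1 = -1

D^0 f = (5/2)x^5 + 2x^4 - (2/3)x + 4/3
D^1 f = (25/2)x^4 + 8x^3 - 2/3
matching coefficients of g against c_0 f + c_1 Df + … from the top degree down determines the c_i
solution: c_0 = 0, c_1 = -1


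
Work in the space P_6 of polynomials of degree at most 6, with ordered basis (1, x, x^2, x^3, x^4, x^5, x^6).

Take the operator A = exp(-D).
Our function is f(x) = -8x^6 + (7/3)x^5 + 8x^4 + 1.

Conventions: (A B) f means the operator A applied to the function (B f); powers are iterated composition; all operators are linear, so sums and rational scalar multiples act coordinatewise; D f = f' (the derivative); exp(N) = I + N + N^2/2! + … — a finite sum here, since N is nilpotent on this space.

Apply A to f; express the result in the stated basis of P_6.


order-1 term: 48x^5 - (35/3)x^4 - 32x^3
order-2 term: -120x^4 + (70/3)x^3 + 48x^2
order-3 term: 160x^3 - (70/3)x^2 - 32x
order-4 term: -120x^2 + (35/3)x + 8
order-5 term: 48x - 7/3
order-6 term: -8
the series for exp(-D) f terminates at order 6
exp(-D) f = -8x^6 + (151/3)x^5 - (371/3)x^4 + (454/3)x^3 - (286/3)x^2 + (83/3)x - 4/3

the result is g(x) = -8x^6 + (151/3)x^5 - (371/3)x^4 + (454/3)x^3 - (286/3)x^2 + (83/3)x - 4/3


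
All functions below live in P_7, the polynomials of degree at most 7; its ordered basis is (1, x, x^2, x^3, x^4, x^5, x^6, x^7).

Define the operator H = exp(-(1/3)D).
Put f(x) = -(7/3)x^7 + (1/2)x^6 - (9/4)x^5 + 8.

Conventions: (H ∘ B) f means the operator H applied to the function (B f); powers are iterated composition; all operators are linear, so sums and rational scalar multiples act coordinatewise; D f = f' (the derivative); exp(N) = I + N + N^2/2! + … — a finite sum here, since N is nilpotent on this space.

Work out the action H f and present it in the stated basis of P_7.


the image equals g(x) = -(7/3)x^7 + (107/18)x^6 - (313/36)x^5 + (2465/324)x^4 - (1885/486)x^3 + (274/243)x^2 - (1519/8748)x + 210241/26244

order-1 term: (49/9)x^6 - x^5 + (15/4)x^4
order-2 term: -(49/9)x^5 + (5/6)x^4 - (5/2)x^3
order-3 term: (245/81)x^4 - (10/27)x^3 + (5/6)x^2
order-4 term: -(245/243)x^3 + (5/54)x^2 - (5/36)x
order-5 term: (49/243)x^2 - (1/81)x + 1/108
order-6 term: -(49/2187)x + 1/1458
order-7 term: 7/6561
the series for exp(-(1/3)D) f terminates at order 7
exp(-(1/3)D) f = -(7/3)x^7 + (107/18)x^6 - (313/36)x^5 + (2465/324)x^4 - (1885/486)x^3 + (274/243)x^2 - (1519/8748)x + 210241/26244


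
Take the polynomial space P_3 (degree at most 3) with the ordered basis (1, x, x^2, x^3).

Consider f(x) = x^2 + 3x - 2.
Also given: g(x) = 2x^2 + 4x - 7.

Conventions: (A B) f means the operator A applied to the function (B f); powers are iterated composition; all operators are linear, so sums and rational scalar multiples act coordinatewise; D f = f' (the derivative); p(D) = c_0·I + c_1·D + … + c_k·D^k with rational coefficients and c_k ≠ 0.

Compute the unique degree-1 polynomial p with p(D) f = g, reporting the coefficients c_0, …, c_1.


p(D) = 2·I − D, i.e. c_0 = 2, c_1 = -1

D^0 f = x^2 + 3x - 2
D^1 f = 2x + 3
matching coefficients of g against c_0 f + c_1 Df + … from the top degree down determines the c_i
solution: c_0 = 2, c_1 = -1


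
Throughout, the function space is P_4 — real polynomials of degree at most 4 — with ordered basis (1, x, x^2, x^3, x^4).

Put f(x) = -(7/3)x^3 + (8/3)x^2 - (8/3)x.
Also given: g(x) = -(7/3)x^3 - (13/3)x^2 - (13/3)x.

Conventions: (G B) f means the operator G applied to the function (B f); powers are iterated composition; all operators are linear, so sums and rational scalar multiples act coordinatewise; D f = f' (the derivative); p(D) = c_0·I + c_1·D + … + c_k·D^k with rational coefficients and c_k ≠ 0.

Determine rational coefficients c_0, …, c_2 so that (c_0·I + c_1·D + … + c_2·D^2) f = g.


D^0 f = -(7/3)x^3 + (8/3)x^2 - (8/3)x
D^1 f = -7x^2 + (16/3)x - 8/3
D^2 f = -14x + 16/3
matching coefficients of g against c_0 f + c_1 Df + … from the top degree down determines the c_i
solution: c_0 = 1, c_1 = 1, c_2 = 1/2

c_0 = 1, c_1 = 1, c_2 = 1/2


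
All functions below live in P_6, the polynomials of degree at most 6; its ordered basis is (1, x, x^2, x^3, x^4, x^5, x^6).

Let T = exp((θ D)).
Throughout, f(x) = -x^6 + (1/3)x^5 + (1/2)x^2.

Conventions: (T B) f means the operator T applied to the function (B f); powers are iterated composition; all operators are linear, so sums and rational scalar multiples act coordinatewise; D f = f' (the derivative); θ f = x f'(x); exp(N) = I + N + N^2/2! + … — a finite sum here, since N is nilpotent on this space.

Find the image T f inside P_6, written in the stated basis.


g(x) = -x^6 - (89/3)x^5 - (880/3)x^4 - 1160x^3 - (3439/2)x^2 - 679x

order-1 term: -30x^5 + (20/3)x^4 + x
order-2 term: -300x^4 + 40x^3
order-3 term: -1200x^3 + 80x^2
order-4 term: -1800x^2 + 40x
order-5 term: -720x
the series for exp((θ D)) f terminates at order 5
exp((θ D)) f = -x^6 - (89/3)x^5 - (880/3)x^4 - 1160x^3 - (3439/2)x^2 - 679x


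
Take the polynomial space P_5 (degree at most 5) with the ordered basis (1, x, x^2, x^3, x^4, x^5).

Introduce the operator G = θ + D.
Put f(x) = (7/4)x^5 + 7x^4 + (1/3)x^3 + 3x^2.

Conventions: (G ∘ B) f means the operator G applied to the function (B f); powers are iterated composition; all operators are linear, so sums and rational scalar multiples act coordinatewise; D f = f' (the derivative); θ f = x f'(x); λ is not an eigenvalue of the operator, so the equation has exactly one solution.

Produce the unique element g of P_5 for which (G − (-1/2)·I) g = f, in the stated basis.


the result is g(x) = (7/22)x^5 + (119/99)x^4 - (886/693)x^3 + (3158/1155)x^2 - (12632/3465)x + 25264/3465

write g with unknown coordinates in the stated basis and equate coefficients in (G − (-1/2)·I) g = f
solving from the highest basis element down gives g = (7/22)x^5 + (119/99)x^4 - (886/693)x^3 + (3158/1155)x^2 - (12632/3465)x + 25264/3465
check: G g = (35/22)x^5 + (1267/198)x^4 + (674/693)x^3 + (1886/1155)x^2 + (6316/3465)x - 12632/3465
so G g − (-1/2)·g = (7/4)x^5 + 7x^4 + (1/3)x^3 + 3x^2 = f ✓


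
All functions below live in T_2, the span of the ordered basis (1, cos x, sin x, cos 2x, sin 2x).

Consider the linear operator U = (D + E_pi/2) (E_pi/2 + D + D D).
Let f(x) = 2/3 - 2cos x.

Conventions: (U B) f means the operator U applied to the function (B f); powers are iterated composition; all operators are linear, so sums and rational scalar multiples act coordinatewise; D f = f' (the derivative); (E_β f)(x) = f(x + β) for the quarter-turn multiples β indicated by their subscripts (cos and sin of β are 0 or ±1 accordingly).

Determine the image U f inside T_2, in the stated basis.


g(x) = 2/3 + 8cos x - 4sin x

E_pi/2 f = 2/3 + 2sin x
D f = 2sin x
D f = 2sin x
D D f = 2cos x
(E_pi/2 + D + D D) f = 2/3 + 2cos x + 4sin x
D (E_pi/2 + D + D D) f = 4cos x - 2sin x
E_pi/2 (E_pi/2 + D + D D) f = 2/3 + 4cos x - 2sin x
(D + E_pi/2) (E_pi/2 + D + D D) f = 2/3 + 8cos x - 4sin x


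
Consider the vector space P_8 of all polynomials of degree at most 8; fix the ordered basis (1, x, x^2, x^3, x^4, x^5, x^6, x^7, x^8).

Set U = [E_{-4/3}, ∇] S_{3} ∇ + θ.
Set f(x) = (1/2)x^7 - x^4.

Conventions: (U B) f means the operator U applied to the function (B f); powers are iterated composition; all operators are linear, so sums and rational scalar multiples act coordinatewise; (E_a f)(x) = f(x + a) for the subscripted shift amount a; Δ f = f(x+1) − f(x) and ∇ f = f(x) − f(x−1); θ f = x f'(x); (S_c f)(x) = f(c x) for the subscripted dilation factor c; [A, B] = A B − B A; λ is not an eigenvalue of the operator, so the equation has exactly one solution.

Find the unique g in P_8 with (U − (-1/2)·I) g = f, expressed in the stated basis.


the result is g(x) = (1/15)x^7 - (2/9)x^4

write g with unknown coordinates in the stated basis and equate coefficients in (U − (-1/2)·I) g = f
solving from the highest basis element down gives g = (1/15)x^7 - (2/9)x^4
check: U g = (7/15)x^7 - (8/9)x^4
so U g − (-1/2)·g = (1/2)x^7 - x^4 = f ✓


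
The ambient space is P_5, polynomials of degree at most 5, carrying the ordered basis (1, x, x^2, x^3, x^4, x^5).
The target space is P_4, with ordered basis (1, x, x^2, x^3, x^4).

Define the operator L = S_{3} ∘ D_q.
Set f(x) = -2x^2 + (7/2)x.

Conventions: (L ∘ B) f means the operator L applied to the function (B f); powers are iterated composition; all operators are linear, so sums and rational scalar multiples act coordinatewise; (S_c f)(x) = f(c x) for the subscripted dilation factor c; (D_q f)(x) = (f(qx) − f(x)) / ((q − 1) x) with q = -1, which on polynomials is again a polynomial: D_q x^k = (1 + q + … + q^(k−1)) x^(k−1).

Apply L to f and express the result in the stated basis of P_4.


D_q f = 7/2
S_{3} D_q f = 7/2

the image equals g(x) = 7/2


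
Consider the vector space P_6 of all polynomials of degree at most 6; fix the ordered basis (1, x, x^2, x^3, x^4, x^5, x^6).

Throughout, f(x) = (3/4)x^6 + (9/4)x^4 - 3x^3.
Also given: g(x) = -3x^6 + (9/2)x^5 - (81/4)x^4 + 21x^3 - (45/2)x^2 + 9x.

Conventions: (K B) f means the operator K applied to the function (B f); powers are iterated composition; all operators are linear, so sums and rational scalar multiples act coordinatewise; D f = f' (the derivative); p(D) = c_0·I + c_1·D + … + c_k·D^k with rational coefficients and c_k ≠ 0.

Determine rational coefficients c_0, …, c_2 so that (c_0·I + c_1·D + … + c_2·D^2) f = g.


D^0 f = (3/4)x^6 + (9/4)x^4 - 3x^3
D^1 f = (9/2)x^5 + 9x^3 - 9x^2
D^2 f = (45/2)x^4 + 27x^2 - 18x
matching coefficients of g against c_0 f + c_1 Df + … from the top degree down determines the c_i
solution: c_0 = -4, c_1 = 1, c_2 = -1/2

p(D) = -4·I + D − (1/2)·D^2, i.e. c_0 = -4, c_1 = 1, c_2 = -1/2


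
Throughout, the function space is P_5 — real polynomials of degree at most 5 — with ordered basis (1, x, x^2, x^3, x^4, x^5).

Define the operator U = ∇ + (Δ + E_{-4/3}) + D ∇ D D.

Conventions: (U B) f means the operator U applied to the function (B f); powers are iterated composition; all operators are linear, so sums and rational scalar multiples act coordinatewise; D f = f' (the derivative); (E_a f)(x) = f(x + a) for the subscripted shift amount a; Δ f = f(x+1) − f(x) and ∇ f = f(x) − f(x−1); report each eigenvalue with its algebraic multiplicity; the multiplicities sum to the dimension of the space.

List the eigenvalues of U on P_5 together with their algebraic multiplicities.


λ = 1 (multiplicity 6)

image of 1: 1
image of x: x + 2/3
image of x^2: x^2 + (4/3)x + 16/9
image of x^3: x^3 + 2x^2 + (16/3)x - 10/27
image of x^4: x^4 + (8/3)x^3 + (32/3)x^2 - (40/27)x + 2200/81
image of x^5: x^5 + (10/3)x^4 + (160/9)x^3 - (100/27)x^2 + (11000/81)x - 15118/243
the matrix is upper triangular; its diagonal is (1, 1, 1, 1, 1, 1)
for a triangular matrix the eigenvalues are the diagonal entries, with algebraic multiplicity their repetition count


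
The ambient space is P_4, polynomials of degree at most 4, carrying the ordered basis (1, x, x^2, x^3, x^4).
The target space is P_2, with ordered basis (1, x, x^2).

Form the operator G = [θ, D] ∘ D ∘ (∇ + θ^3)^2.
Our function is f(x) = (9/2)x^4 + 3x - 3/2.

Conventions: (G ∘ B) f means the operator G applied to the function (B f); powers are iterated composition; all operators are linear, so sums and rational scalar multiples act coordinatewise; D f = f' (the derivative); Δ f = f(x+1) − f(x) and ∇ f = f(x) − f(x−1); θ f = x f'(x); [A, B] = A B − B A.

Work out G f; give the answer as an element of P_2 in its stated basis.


∇ f = 18x^3 - 27x^2 + 18x - 3/2
θ f = 18x^4 + 3x
θ θ f = 72x^4 + 3x
θ θ θ f = 288x^4 + 3x
(∇ + θ^3) f = 288x^4 + 18x^3 - 27x^2 + 21x - 3/2
∇ (∇ + θ^3) f = 1152x^3 - 1674x^2 + 1044x - 222
θ (∇ + θ^3) f = 1152x^4 + 54x^3 - 54x^2 + 21x
θ θ (∇ + θ^3) f = 4608x^4 + 162x^3 - 108x^2 + 21x
θ θ θ (∇ + θ^3) f = 18432x^4 + 486x^3 - 216x^2 + 21x
(∇ + θ^3) (∇ + θ^3) f = 18432x^4 + 1638x^3 - 1890x^2 + 1065x - 222
D (∇ + θ^3)^2 f = 73728x^3 + 4914x^2 - 3780x + 1065
D D (∇ + θ^3)^2 f = 221184x^2 + 9828x - 3780
θ D D (∇ + θ^3)^2 f = 442368x^2 + 9828x
θ D (∇ + θ^3)^2 f = 221184x^3 + 9828x^2 - 3780x
D θ D (∇ + θ^3)^2 f = 663552x^2 + 19656x - 3780
[θ, D] D (∇ + θ^3)^2 f = -221184x^2 - 9828x + 3780

the result is g(x) = -221184x^2 - 9828x + 3780


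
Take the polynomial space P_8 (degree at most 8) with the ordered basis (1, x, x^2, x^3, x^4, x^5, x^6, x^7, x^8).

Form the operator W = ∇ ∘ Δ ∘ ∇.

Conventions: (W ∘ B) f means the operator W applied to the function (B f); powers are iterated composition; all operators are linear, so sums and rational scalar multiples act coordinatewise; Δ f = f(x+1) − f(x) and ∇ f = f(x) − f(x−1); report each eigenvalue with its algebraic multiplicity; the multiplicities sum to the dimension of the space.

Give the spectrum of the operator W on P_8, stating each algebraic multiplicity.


image of 1: 0
image of x: 0
image of x^2: 0
image of x^3: 6
image of x^4: 24x - 12
image of x^5: 60x^2 - 60x + 30
image of x^6: 120x^3 - 180x^2 + 180x - 60
image of x^7: 210x^4 - 420x^3 + 630x^2 - 420x + 126
image of x^8: 336x^5 - 840x^4 + 1680x^3 - 1680x^2 + 1008x - 252
the matrix is upper triangular; its diagonal is (0, 0, 0, 0, 0, 0, 0, 0, 0)
for a triangular matrix the eigenvalues are the diagonal entries, with algebraic multiplicity their repetition count

λ = 0 (multiplicity 9)


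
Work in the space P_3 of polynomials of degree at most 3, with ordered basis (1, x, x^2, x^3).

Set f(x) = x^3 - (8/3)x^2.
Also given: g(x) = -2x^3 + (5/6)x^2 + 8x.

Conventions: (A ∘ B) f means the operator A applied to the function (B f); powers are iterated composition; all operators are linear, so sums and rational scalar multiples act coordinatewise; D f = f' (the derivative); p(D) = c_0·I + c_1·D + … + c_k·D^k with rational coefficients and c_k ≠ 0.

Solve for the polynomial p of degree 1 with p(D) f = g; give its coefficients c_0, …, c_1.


p(D) = -2·I − (3/2)·D, i.e. c_0 = -2, c_1 = -3/2

D^0 f = x^3 - (8/3)x^2
D^1 f = 3x^2 - (16/3)x
matching coefficients of g against c_0 f + c_1 Df + … from the top degree down determines the c_i
solution: c_0 = -2, c_1 = -3/2


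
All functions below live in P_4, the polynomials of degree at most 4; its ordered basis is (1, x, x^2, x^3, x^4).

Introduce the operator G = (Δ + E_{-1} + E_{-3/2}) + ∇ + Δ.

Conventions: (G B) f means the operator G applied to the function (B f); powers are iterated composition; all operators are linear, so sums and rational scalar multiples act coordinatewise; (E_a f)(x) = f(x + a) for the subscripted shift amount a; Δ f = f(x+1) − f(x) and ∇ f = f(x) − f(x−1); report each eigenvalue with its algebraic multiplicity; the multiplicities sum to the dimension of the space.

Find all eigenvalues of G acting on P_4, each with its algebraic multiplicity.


λ = 2 (multiplicity 5)

image of 1: 2
image of x: 2x + 1/2
image of x^2: 2x^2 + x + 17/4
image of x^3: 2x^3 + (3/2)x^2 + (51/4)x - 11/8
image of x^4: 2x^4 + 2x^3 + (51/2)x^2 - (11/2)x + 113/16
the matrix is upper triangular; its diagonal is (2, 2, 2, 2, 2)
for a triangular matrix the eigenvalues are the diagonal entries, with algebraic multiplicity their repetition count


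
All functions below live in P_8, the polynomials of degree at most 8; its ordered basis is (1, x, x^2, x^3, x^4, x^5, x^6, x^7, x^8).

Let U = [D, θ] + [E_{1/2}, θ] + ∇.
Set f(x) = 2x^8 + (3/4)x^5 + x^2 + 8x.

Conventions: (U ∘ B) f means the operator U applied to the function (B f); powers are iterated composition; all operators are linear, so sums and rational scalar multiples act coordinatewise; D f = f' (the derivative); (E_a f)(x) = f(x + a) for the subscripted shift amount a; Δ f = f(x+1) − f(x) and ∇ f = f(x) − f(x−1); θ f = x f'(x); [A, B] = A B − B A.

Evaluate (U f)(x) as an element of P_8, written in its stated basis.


the result is g(x) = 40x^7 - 28x^6 + 154x^5 - (765/8)x^4 + (503/4)x^3 - (647/16)x^2 + (305/16)x + 2359/128

θ f = 16x^8 + (15/4)x^5 + 2x^2 + 8x
D θ f = 128x^7 + (75/4)x^4 + 4x + 8
D f = 16x^7 + (15/4)x^4 + 2x + 8
θ D f = 112x^7 + 15x^4 + 2x
[D, θ] f = 16x^7 + (15/4)x^4 + 2x + 8
θ f = 16x^8 + (15/4)x^5 + 2x^2 + 8x
E_{1/2} θ f = 16x^8 + 64x^7 + 112x^6 + (463/4)x^5 + (635/8)x^4 + (299/8)x^3 + (219/16)x^2 + (779/64)x + 599/128
E_{1/2} f = 2x^8 + 8x^7 + 14x^6 + (59/4)x^5 + (85/8)x^4 + (43/8)x^3 + (45/16)x^2 + (599/64)x + 137/32
θ E_{1/2} f = 16x^8 + 56x^7 + 84x^6 + (295/4)x^5 + (85/2)x^4 + (129/8)x^3 + (45/8)x^2 + (599/64)x
[E_{1/2}, θ] f = 8x^7 + 28x^6 + 42x^5 + (295/8)x^4 + (85/4)x^3 + (129/16)x^2 + (45/16)x + 599/128
∇ f = 16x^7 - 56x^6 + 112x^5 - (545/4)x^4 + (209/2)x^3 - (97/2)x^2 + (57/4)x + 23/4
([D, θ] + [E_{1/2}, θ] + ∇) f = 40x^7 - 28x^6 + 154x^5 - (765/8)x^4 + (503/4)x^3 - (647/16)x^2 + (305/16)x + 2359/128


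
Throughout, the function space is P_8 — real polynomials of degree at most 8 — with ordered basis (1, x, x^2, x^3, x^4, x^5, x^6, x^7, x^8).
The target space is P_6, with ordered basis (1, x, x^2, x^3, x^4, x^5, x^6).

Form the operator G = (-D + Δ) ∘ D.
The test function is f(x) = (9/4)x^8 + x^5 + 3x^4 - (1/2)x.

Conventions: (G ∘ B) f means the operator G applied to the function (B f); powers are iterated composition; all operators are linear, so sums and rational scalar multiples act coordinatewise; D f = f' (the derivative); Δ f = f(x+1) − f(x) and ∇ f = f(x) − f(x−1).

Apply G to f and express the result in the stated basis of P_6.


D f = 18x^7 + 5x^4 + 12x^3 - 1/2
D D f = 126x^6 + 20x^3 + 36x^2
(-D) D f = -126x^6 - 20x^3 - 36x^2
Δ D f = 126x^6 + 378x^5 + 630x^4 + 650x^3 + 444x^2 + 182x + 35
(-D + Δ) D f = 378x^5 + 630x^4 + 630x^3 + 408x^2 + 182x + 35

the image equals g(x) = 378x^5 + 630x^4 + 630x^3 + 408x^2 + 182x + 35


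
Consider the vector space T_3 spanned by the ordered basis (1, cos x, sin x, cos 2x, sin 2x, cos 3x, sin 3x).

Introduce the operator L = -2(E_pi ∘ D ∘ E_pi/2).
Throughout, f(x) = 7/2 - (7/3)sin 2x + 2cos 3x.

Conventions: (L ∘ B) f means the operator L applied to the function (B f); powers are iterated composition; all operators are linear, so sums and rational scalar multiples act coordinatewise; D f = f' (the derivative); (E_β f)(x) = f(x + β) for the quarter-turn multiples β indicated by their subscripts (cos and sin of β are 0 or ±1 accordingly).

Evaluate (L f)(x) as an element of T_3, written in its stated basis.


the result is g(x) = -(28/3)cos 2x + 12cos 3x

E_pi/2 f = 7/2 + (7/3)sin 2x + 2sin 3x
D E_pi/2 f = (14/3)cos 2x + 6cos 3x
E_pi D E_pi/2 f = (14/3)cos 2x - 6cos 3x
(-2(E_pi ∘ D ∘ E_pi/2)) f = -(28/3)cos 2x + 12cos 3x


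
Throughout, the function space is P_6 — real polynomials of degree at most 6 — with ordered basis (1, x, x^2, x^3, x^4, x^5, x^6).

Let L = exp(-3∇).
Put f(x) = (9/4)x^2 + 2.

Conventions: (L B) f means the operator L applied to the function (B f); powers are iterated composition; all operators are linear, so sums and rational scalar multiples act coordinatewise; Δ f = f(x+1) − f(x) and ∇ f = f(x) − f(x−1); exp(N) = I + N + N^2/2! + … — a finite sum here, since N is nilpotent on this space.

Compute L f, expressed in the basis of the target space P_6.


order-1 term: -(27/2)x + 27/4
order-2 term: 81/4
the series for exp(-3∇) f terminates at order 2
exp(-3∇) f = (9/4)x^2 - (27/2)x + 29

g(x) = (9/4)x^2 - (27/2)x + 29


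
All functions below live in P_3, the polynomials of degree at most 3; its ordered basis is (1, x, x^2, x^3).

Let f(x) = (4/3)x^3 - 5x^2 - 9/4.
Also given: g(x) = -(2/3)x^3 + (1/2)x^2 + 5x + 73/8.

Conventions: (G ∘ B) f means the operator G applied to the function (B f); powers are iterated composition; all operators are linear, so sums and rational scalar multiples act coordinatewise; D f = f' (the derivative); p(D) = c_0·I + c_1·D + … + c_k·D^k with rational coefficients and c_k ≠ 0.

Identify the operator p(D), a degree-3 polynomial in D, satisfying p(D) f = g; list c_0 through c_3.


D^0 f = (4/3)x^3 - 5x^2 - 9/4
D^1 f = 4x^2 - 10x
D^2 f = 8x - 10
D^3 f = 8
matching coefficients of g against c_0 f + c_1 Df + … from the top degree down determines the c_i
solution: c_0 = -1/2, c_1 = -1/2, c_2 = 0, c_3 = 1

p(D) = -(1/2)·I − (1/2)·D + D^3, i.e. c_0 = -1/2, c_1 = -1/2, c_2 = 0, c_3 = 1


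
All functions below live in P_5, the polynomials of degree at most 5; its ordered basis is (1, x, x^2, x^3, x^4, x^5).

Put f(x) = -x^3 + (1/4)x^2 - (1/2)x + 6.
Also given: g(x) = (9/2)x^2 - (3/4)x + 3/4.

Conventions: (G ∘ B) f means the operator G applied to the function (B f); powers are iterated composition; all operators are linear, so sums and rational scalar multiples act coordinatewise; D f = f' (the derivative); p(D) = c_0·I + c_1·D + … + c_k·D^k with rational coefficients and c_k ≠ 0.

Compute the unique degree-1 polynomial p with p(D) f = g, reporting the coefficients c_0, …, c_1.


D^0 f = -x^3 + (1/4)x^2 - (1/2)x + 6
D^1 f = -3x^2 + (1/2)x - 1/2
matching coefficients of g against c_0 f + c_1 Df + … from the top degree down determines the c_i
solution: c_0 = 0, c_1 = -3/2

p(D) = -(3/2)·D, i.e. c_0 = 0, c_1 = -3/2


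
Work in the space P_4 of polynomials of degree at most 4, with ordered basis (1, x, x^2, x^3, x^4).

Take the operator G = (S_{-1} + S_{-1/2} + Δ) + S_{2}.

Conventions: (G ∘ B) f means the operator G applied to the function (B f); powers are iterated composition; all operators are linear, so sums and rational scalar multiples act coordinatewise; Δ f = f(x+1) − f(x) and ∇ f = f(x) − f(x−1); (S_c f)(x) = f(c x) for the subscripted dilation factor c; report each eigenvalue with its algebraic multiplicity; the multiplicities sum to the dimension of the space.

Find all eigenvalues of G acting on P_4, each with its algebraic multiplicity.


image of 1: 3
image of x: (1/2)x + 1
image of x^2: (21/4)x^2 + 2x + 1
image of x^3: (55/8)x^3 + 3x^2 + 3x + 1
image of x^4: (273/16)x^4 + 4x^3 + 6x^2 + 4x + 1
the matrix is upper triangular; its diagonal is (3, 1/2, 21/4, 55/8, 273/16)
for a triangular matrix the eigenvalues are the diagonal entries, with algebraic multiplicity their repetition count

λ = 1/2 (multiplicity 1), λ = 3 (multiplicity 1), λ = 21/4 (multiplicity 1), λ = 55/8 (multiplicity 1), λ = 273/16 (multiplicity 1)


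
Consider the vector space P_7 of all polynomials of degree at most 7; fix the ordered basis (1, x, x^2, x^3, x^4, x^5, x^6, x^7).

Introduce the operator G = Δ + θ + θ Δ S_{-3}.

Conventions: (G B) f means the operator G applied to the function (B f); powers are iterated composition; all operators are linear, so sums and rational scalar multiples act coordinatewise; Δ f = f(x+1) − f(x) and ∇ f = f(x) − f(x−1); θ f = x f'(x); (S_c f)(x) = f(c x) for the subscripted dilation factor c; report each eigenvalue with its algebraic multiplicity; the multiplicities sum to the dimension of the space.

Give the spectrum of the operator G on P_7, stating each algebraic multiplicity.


image of 1: 0
image of x: x + 1
image of x^2: 2x^2 + 20x + 1
image of x^3: 3x^3 - 159x^2 - 78x + 1
image of x^4: 4x^4 + 976x^3 + 978x^2 + 328x + 1
image of x^5: 5x^5 - 4855x^4 - 7280x^3 - 4850x^2 - 1210x + 1
image of x^6: 6x^6 + 21876x^5 + 43755x^4 + 43760x^3 + 21885x^2 + 4380x + 1
image of x^7: 7x^7 - 91847x^6 - 229614x^5 - 306145x^4 - 229600x^3 - 91833x^2 - 15302x + 1
the matrix is upper triangular; its diagonal is (0, 1, 2, 3, 4, 5, 6, 7)
for a triangular matrix the eigenvalues are the diagonal entries, with algebraic multiplicity their repetition count

λ = 0 (multiplicity 1), λ = 1 (multiplicity 1), λ = 2 (multiplicity 1), λ = 3 (multiplicity 1), λ = 4 (multiplicity 1), λ = 5 (multiplicity 1), λ = 6 (multiplicity 1), λ = 7 (multiplicity 1)


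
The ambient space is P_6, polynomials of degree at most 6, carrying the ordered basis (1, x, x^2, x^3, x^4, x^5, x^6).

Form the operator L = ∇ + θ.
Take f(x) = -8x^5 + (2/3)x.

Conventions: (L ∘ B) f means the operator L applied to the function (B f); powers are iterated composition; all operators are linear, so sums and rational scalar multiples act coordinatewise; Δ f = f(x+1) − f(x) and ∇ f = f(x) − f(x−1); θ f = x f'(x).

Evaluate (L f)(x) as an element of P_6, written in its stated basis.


the result is g(x) = -40x^5 - 40x^4 + 80x^3 - 80x^2 + (122/3)x - 22/3

∇ f = -40x^4 + 80x^3 - 80x^2 + 40x - 22/3
θ f = -40x^5 + (2/3)x
(∇ + θ) f = -40x^5 - 40x^4 + 80x^3 - 80x^2 + (122/3)x - 22/3


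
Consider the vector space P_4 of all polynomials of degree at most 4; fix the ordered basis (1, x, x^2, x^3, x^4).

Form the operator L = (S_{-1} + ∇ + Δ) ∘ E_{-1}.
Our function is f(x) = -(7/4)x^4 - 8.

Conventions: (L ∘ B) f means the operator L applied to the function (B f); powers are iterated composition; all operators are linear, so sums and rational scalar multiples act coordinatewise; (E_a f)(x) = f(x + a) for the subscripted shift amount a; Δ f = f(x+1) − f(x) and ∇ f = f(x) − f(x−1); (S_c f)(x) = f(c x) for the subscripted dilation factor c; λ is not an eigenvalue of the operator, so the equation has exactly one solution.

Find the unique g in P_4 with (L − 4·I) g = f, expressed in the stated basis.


the result is g(x) = (7/12)x^4 + (7/5)x^3 - (21/10)x^2 - (63/25)x + 1283/300

write g with unknown coordinates in the stated basis and equate coefficients in (L − 4·I) g = f
solving from the highest basis element down gives g = (7/12)x^4 + (7/5)x^3 - (21/10)x^2 - (63/25)x + 1283/300
check: L g = (7/12)x^4 + (28/5)x^3 - (42/5)x^2 - (252/25)x + 683/75
so L g − 4·g = -(7/4)x^4 - 8 = f ✓


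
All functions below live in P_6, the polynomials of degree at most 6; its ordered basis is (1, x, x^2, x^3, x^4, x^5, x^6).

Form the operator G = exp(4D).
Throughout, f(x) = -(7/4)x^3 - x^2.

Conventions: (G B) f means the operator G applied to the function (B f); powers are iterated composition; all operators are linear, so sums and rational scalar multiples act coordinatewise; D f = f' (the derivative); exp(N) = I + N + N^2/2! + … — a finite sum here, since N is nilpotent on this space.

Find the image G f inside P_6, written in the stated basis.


order-1 term: -21x^2 - 8x
order-2 term: -84x - 16
order-3 term: -112
the series for exp(4D) f terminates at order 3
exp(4D) f = -(7/4)x^3 - 22x^2 - 92x - 128

g(x) = -(7/4)x^3 - 22x^2 - 92x - 128


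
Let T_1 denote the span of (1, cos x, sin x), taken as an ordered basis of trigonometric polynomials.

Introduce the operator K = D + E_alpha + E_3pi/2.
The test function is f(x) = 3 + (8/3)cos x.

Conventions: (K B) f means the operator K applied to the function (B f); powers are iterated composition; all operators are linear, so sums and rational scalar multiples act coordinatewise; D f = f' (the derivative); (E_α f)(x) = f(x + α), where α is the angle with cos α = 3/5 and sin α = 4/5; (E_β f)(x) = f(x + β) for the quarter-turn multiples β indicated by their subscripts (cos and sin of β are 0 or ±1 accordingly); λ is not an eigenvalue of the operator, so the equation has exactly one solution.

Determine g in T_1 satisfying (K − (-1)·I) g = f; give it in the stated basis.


the result is g(x) = 1 + (4/3)cos x + (2/3)sin x

write g with unknown coordinates in the stated basis and equate coefficients in (K − (-1)·I) g = f
solving from the highest basis element down gives g = 1 + (4/3)cos x + (2/3)sin x
check: K g = 2 + (4/3)cos x - (2/3)sin x
so K g − (-1)·g = 3 + (8/3)cos x = f ✓


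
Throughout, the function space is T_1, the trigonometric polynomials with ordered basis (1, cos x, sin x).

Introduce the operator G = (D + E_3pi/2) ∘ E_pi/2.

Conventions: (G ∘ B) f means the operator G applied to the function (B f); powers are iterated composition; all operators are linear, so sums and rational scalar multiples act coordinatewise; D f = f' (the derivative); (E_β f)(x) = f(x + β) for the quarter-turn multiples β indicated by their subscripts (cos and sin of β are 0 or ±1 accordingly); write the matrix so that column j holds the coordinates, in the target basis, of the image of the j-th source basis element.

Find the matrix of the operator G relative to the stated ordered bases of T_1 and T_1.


the matrix is [[1, 0, 0]; [0, 0, 0]; [0, 0, 0]] (rows listed top to bottom)

image of 1: 1
image of cos x: 0
image of sin x: 0
each image's coordinates form column j of the matrix


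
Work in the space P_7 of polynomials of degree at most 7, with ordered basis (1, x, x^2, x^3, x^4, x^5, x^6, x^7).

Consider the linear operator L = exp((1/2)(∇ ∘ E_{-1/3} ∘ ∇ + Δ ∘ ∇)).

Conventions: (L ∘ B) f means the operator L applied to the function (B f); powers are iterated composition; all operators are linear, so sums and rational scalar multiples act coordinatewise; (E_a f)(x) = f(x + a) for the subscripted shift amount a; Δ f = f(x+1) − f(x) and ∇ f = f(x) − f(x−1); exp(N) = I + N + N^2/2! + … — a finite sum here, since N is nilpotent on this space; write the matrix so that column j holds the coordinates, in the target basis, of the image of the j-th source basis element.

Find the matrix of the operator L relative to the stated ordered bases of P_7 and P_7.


the matrix is [[1, 0, 2, -4, 74/3, -2980/27, 19874/27, -397684/81]; [0, 1, 0, 6, -16, 370/3, -5960/9, 139118/27]; [0, 0, 1, 0, 12, -40, 370, -20860/9]; [0, 0, 0, 1, 0, 20, -80, 2590/3]; [0, 0, 0, 0, 1, 0, 30, -140]; [0, 0, 0, 0, 0, 1, 0, 42]; [0, 0, 0, 0, 0, 0, 1, 0]; [0, 0, 0, 0, 0, 0, 0, 1]] (rows listed top to bottom)

image of 1: 1
image of x: x
image of x^2: x^2 + 2
image of x^3: x^3 + 6x - 4
image of x^4: x^4 + 12x^2 - 16x + 74/3
image of x^5: x^5 + 20x^3 - 40x^2 + (370/3)x - 2980/27
image of x^6: x^6 + 30x^4 - 80x^3 + 370x^2 - (5960/9)x + 19874/27
image of x^7: x^7 + 42x^5 - 140x^4 + (2590/3)x^3 - (20860/9)x^2 + (139118/27)x - 397684/81
each image's coordinates form column j of the matrix


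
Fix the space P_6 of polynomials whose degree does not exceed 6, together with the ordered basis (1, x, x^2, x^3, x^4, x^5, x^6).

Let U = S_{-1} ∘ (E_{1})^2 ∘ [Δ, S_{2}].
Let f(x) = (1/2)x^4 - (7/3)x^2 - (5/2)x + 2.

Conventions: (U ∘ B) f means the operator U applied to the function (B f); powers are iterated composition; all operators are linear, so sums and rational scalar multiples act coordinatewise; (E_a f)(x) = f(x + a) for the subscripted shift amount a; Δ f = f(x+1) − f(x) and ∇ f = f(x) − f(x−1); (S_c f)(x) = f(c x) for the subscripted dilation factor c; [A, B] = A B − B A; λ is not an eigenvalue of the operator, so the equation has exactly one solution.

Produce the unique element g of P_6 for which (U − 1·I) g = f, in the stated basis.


write g with unknown coordinates in the stated basis and equate coefficients in (U − 1·I) g = f
solving from the highest basis element down gives g = -(1/2)x^4 + 16x^3 + (187/3)x^2 - (5633/6)x + 2596/3
check: U g = 16x^3 + 60x^2 - (2824/3)x + 2602/3
so U g − 1·g = (1/2)x^4 - (7/3)x^2 - (5/2)x + 2 = f ✓

the image equals g(x) = -(1/2)x^4 + 16x^3 + (187/3)x^2 - (5633/6)x + 2596/3


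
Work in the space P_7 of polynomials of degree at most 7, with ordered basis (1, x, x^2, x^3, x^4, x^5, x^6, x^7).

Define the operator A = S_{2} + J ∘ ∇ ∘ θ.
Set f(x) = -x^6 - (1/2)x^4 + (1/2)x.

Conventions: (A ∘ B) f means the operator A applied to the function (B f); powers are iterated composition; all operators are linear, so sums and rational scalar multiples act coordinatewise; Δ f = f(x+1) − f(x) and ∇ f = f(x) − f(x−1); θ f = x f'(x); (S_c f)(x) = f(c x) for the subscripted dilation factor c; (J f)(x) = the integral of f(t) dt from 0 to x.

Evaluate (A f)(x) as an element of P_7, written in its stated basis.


the image equals g(x) = -70x^6 + 18x^5 - 40x^4 + 34x^3 - 22x^2 + (19/2)x

S_{2} f = -64x^6 - 8x^4 + x
θ f = -6x^6 - 2x^4 + (1/2)x
∇ θ f = -36x^5 + 90x^4 - 128x^3 + 102x^2 - 44x + 17/2
J ∇ θ f = -6x^6 + 18x^5 - 32x^4 + 34x^3 - 22x^2 + (17/2)x
(S_{2} + J ∘ ∇ ∘ θ) f = -70x^6 + 18x^5 - 40x^4 + 34x^3 - 22x^2 + (19/2)x


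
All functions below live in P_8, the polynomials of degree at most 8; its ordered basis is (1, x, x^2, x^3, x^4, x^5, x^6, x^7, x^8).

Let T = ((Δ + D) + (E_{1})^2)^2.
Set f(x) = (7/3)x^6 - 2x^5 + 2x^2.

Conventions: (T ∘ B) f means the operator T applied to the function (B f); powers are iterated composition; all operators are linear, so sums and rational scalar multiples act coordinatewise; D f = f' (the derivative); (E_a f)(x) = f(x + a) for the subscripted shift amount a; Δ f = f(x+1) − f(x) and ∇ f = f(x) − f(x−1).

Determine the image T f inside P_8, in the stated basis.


Δ f = 14x^5 + 25x^4 + (80/3)x^3 + 15x^2 + 8x + 7/3
D f = 14x^5 - 10x^4 + 4x
(Δ + D) f = 28x^5 + 15x^4 + (80/3)x^3 + 15x^2 + 12x + 7/3
E_{1} f = (7/3)x^6 + 12x^5 + 25x^4 + (80/3)x^3 + 17x^2 + 8x + 7/3
E_{1} E_{1} f = (7/3)x^6 + 26x^5 + 120x^4 + (880/3)x^3 + 402x^2 + 296x + 280/3
((Δ + D) + (E_{1})^2) f = (7/3)x^6 + 54x^5 + 135x^4 + 320x^3 + 417x^2 + 308x + 287/3
Δ ((Δ + D) + (E_{1})^2) f = 14x^5 + 305x^4 + (3380/3)x^3 + 2345x^2 + 2618x + 3709/3
D ((Δ + D) + (E_{1})^2) f = 14x^5 + 270x^4 + 540x^3 + 960x^2 + 834x + 308
(Δ + D) ((Δ + D) + (E_{1})^2) f = 28x^5 + 575x^4 + (5000/3)x^3 + 3305x^2 + 3452x + 4633/3
E_{1} ((Δ + D) + (E_{1})^2) f = (7/3)x^6 + 68x^5 + 440x^4 + (4340/3)x^3 + 2762x^2 + 2926x + 1332
E_{1} E_{1} ((Δ + D) + (E_{1})^2) f = (7/3)x^6 + 82x^5 + 815x^4 + (11800/3)x^3 + 10457x^2 + 14904x + 8977
((Δ + D) + (E_{1})^2) ((Δ + D) + (E_{1})^2) f = (7/3)x^6 + 110x^5 + 1390x^4 + 5600x^3 + 13762x^2 + 18356x + 31564/3

the image equals g(x) = (7/3)x^6 + 110x^5 + 1390x^4 + 5600x^3 + 13762x^2 + 18356x + 31564/3


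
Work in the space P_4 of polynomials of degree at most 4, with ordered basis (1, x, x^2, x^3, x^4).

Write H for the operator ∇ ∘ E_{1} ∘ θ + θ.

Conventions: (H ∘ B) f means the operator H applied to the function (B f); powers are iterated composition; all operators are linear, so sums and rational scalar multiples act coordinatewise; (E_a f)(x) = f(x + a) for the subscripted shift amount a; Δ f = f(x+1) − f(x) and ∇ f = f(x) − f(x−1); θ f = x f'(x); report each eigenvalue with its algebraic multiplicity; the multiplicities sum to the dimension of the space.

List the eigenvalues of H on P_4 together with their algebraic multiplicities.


image of 1: 0
image of x: x + 1
image of x^2: 2x^2 + 4x + 2
image of x^3: 3x^3 + 9x^2 + 9x + 3
image of x^4: 4x^4 + 16x^3 + 24x^2 + 16x + 4
the matrix is upper triangular; its diagonal is (0, 1, 2, 3, 4)
for a triangular matrix the eigenvalues are the diagonal entries, with algebraic multiplicity their repetition count

λ = 0 (multiplicity 1), λ = 1 (multiplicity 1), λ = 2 (multiplicity 1), λ = 3 (multiplicity 1), λ = 4 (multiplicity 1)


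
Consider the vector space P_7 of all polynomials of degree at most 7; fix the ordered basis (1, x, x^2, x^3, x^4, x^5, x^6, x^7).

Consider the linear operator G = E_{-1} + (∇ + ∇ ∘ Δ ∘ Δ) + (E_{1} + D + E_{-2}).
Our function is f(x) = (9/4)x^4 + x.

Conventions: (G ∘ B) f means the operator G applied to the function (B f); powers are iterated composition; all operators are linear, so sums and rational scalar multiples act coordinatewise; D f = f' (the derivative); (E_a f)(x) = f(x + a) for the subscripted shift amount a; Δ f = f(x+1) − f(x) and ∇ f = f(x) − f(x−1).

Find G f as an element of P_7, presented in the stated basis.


the result is g(x) = (27/4)x^4 + (135/2)x^2 - 6x + 261/4

E_{-1} f = (9/4)x^4 - 9x^3 + (27/2)x^2 - 8x + 5/4
∇ f = 9x^3 - (27/2)x^2 + 9x - 5/4
Δ f = 9x^3 + (27/2)x^2 + 9x + 13/4
Δ Δ f = 27x^2 + 54x + 63/2
∇ Δ Δ f = 54x + 27
(∇ + ∇ ∘ Δ ∘ Δ) f = 9x^3 - (27/2)x^2 + 63x + 103/4
E_{1} f = (9/4)x^4 + 9x^3 + (27/2)x^2 + 10x + 13/4
D f = 9x^3 + 1
E_{-2} f = (9/4)x^4 - 18x^3 + 54x^2 - 71x + 34
(E_{1} + D + E_{-2}) f = (9/2)x^4 + (135/2)x^2 - 61x + 153/4
(E_{-1} + (∇ + ∇ ∘ Δ ∘ Δ) + (E_{1} + D + E_{-2})) f = (27/4)x^4 + (135/2)x^2 - 6x + 261/4
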